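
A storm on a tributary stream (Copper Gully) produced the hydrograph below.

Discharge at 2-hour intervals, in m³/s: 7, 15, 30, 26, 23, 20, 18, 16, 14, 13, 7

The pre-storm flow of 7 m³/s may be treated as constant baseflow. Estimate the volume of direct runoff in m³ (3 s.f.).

V ≈ 8.06 × 10^5 m³

Direct-runoff ordinates (Q − Q_b): 0.0, 8.0, 23.0, 19.0, 16.0, 13.0, 11.0, 9.0, 7.0, 6.0, 0.0 m³/s.
ΣQ_DR = 112.0 m³/s.
With Δt = 2 h = 7200 s, V = ΣQ_DR · Δt = 112.0 × 7200 = 8.06 × 10^5 m³.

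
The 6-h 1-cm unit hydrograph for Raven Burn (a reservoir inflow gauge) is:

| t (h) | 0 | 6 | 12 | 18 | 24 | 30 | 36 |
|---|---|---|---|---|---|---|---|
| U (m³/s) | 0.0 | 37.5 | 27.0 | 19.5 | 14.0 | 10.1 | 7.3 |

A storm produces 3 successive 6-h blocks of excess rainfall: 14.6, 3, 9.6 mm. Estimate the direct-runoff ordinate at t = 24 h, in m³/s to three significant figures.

Q ≈ 52.2 m³/s

By discrete convolution, Q_j = Σ (P_i / 10 mm) · U_{j−i}.
At t = 24 h (j=4): Q = (14.6/10)·14.0 + (3/10)·19.5 + (9.6/10)·27.0 = 52.2 m³/s.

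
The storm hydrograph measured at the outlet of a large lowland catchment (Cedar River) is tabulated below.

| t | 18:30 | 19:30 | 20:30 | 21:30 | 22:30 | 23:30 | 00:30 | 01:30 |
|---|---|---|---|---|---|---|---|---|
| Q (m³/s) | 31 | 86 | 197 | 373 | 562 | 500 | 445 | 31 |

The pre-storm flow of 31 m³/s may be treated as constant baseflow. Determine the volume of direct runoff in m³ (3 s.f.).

Direct-runoff ordinates (Q − Q_b): 0.0, 55.0, 166.0, 342.0, 531.0, 469.0, 414.0, 0.0 m³/s.
ΣQ_DR = 1977 m³/s.
With Δt = 1 h = 3600 s, V = ΣQ_DR · Δt = 1977 × 3600 = 7.12 × 10^6 m³.

V ≈ 7.12 × 10^6 m³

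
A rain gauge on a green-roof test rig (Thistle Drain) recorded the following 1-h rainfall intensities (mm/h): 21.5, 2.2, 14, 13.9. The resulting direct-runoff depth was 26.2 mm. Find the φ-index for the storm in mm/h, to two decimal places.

φ ≈ 7.73 mm/h

Only the 3 blocks with intensity above φ contribute runoff: 21.5, 14, 13.9 mm/h.
Σ(I−φ)·Δt = d  ⇒  (21.5+14+13.9 − 3φ)·1 = 26.2
φ = (49.40 − 26.2/1) / 3 = 7.73 mm/h.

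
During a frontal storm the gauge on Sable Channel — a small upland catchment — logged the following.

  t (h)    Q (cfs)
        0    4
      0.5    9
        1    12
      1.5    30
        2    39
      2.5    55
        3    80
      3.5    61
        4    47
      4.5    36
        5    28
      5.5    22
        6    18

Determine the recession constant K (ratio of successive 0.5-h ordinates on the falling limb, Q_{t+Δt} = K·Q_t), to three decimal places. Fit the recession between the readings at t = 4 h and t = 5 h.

K ≈ 0.772

Using the recession-limb readings at t = 4 h and t = 5 h: Q falls from 47 to 28 cfs over 2 intervals.
K = (Q₂/Q₁)^(1/2) = (28/47)^(1/2) = 0.772.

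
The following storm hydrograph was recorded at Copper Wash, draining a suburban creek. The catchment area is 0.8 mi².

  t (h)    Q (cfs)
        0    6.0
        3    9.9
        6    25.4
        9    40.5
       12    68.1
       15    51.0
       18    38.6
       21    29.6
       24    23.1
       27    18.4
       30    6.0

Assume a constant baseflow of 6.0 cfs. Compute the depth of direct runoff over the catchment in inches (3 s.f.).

Direct runoff: 0.0, 3.9, 19.4, 34.5, 62.1, 45.0, 32.6, 23.6, 17.1, 12.4, 0.0 cfs; ΣQ_DR = 250.6 cfs.
V = ΣQ_DR · Δt = 250.6 × 10800 s = 2.706 × 10^6 ft³.
Over A = 0.8 mi², depth = V / A = 1.46 in.

d ≈ 1.46 in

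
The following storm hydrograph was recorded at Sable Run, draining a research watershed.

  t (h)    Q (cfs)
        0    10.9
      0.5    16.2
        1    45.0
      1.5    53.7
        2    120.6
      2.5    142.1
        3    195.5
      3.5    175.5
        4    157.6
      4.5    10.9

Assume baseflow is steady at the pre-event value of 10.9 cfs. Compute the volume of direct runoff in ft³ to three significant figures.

V ≈ 1.47 × 10^6 ft³

Direct-runoff ordinates (Q − Q_b): 0.0, 5.3, 34.1, 42.8, 109.7, 131.2, 184.6, 164.6, 146.7, 0.0 cfs.
ΣQ_DR = 819.0 cfs.
With Δt = 0.5 h = 1800 s, V = ΣQ_DR · Δt = 819.0 × 1800 = 1.47 × 10^6 ft³.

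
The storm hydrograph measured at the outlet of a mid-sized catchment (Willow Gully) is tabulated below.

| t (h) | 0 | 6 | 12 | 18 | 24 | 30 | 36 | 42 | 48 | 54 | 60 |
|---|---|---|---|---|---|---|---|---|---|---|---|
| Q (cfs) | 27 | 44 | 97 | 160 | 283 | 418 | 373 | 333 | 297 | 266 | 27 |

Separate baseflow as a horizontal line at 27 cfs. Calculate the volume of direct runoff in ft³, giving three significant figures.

V ≈ 4.38 × 10^7 ft³

Direct-runoff ordinates (Q − Q_b): 0.0, 17.0, 70.0, 133.0, 256.0, 391.0, 346.0, 306.0, 270.0, 239.0, 0.0 cfs.
ΣQ_DR = 2028 cfs.
With Δt = 6 h = 21600 s, V = ΣQ_DR · Δt = 2028 × 21600 = 4.38 × 10^7 ft³.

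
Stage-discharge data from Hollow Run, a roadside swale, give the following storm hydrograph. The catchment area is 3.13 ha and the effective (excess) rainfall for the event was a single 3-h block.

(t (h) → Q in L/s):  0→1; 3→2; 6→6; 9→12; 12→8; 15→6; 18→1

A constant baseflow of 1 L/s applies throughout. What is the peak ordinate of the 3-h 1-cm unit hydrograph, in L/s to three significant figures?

U_p ≈ 11.0 L/s

Direct runoff: 0.0, 1.0, 5.0, 11.0, 7.0, 5.0, 0.0 L/s; ΣQ_DR = 29.00 L/s, peak = 11.0 L/s.
Runoff depth d = ΣQ_DR·Δt / A = 29.00 × 10800 / (3.13 ha) = 10.01 mm.
The 1-cm UH is the DRH scaled by (10 mm)/d, so U_p = 11.0 × 10/10.01 = 11.0 L/s.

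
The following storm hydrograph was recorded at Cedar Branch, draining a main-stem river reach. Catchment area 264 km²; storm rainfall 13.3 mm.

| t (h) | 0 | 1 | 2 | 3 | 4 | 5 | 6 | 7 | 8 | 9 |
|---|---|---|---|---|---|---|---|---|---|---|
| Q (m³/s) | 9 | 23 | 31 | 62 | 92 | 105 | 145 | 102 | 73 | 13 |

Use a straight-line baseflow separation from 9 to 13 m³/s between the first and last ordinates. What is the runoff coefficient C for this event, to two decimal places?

C ≈ 0.56

ΣQ_DR = 545.0 m³/s; V = ΣQ_DR·Δt = 1.962 × 10^6 m³.
Runoff depth d = V / A = 7.432 mm.
C = d / P = 7.432 / 13.3 = 0.56.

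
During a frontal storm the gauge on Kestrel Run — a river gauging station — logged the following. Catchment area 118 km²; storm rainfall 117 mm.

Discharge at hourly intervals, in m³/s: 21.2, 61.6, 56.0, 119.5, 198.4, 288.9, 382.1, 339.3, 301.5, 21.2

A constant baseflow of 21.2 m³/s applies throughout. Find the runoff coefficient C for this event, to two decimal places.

C ≈ 0.41

ΣQ_DR = 1578 m³/s; V = ΣQ_DR·Δt = 5.680 × 10^6 m³.
Runoff depth d = V / A = 48.13 mm.
C = d / P = 48.13 / 117 = 0.41.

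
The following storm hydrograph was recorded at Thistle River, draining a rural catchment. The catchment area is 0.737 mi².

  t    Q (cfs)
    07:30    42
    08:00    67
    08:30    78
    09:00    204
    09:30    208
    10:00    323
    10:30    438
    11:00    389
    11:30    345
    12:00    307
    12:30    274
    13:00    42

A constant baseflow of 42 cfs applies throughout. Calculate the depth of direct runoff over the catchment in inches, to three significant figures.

d ≈ 2.33 in

Direct runoff: 0.0, 25.0, 36.0, 162.0, 166.0, 281.0, 396.0, 347.0, 303.0, 265.0, 232.0, 0.0 cfs; ΣQ_DR = 2213 cfs.
V = ΣQ_DR · Δt = 2213 × 1800 s = 3.983 × 10^6 ft³.
Over A = 0.737 mi², depth = V / A = 2.33 in.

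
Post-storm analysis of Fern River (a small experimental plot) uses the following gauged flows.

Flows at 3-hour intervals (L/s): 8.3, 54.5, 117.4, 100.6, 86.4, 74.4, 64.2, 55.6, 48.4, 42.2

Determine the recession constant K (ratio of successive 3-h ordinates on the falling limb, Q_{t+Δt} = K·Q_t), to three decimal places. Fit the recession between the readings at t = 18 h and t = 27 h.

K ≈ 0.869

Using the recession-limb readings at t = 18 h and t = 27 h: Q falls from 64.2 to 42.2 L/s over 3 intervals.
K = (Q₂/Q₁)^(1/3) = (42.2/64.2)^(1/3) = 0.869.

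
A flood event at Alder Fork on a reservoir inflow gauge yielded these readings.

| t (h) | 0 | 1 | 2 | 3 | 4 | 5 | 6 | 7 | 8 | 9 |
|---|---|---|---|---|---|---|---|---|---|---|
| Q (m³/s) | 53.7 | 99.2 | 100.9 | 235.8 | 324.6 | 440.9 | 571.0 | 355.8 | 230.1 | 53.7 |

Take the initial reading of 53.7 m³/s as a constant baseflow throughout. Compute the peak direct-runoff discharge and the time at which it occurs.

Q_p = 517.3 m³/s at t = 6 h

Subtracting baseflow gives direct-runoff ordinates: 0.0, 45.5, 47.2, 182.1, 270.9, 387.2, 517.3, 302.1, 176.4, 0.0 m³/s.
The maximum is 517.3 m³/s, occurring at the reading for t = 6 h.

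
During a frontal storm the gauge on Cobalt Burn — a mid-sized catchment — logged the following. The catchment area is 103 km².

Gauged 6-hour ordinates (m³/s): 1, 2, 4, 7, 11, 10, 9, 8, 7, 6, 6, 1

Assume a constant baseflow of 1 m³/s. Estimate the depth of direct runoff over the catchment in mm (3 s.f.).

Direct runoff: 0.0, 1.0, 3.0, 6.0, 10.0, 9.0, 8.0, 7.0, 6.0, 5.0, 5.0, 0.0 m³/s; ΣQ_DR = 60.00 m³/s.
V = ΣQ_DR · Δt = 60.00 × 21600 s = 1.296 × 10^6 m³.
Over A = 103 km², depth = V / A = 12.6 mm.

d ≈ 12.6 mm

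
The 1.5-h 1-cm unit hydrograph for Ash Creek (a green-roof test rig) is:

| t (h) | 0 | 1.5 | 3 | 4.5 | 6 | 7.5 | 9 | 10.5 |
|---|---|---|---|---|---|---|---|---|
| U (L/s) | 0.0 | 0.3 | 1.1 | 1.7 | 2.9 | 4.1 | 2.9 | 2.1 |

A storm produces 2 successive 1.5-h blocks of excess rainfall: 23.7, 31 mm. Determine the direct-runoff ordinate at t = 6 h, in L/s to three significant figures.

By discrete convolution, Q_j = Σ (P_i / 10 mm) · U_{j−i}.
At t = 6 h (j=4): Q = (23.7/10)·2.9 + (31/10)·1.7 = 12.1 L/s.

Q ≈ 12.1 L/s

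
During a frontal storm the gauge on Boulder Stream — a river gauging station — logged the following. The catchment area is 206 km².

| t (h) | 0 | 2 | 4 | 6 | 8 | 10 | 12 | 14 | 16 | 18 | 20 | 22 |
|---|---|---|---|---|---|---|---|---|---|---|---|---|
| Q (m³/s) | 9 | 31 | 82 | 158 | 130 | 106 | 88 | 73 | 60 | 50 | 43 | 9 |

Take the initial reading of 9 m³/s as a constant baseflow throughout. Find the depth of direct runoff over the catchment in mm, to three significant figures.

Direct runoff: 0.0, 22.0, 73.0, 149.0, 121.0, 97.0, 79.0, 64.0, 51.0, 41.0, 34.0, 0.0 m³/s; ΣQ_DR = 731.0 m³/s.
V = ΣQ_DR · Δt = 731.0 × 7200 s = 5.263 × 10^6 m³.
Over A = 206 km², depth = V / A = 25.5 mm.

d ≈ 25.5 mm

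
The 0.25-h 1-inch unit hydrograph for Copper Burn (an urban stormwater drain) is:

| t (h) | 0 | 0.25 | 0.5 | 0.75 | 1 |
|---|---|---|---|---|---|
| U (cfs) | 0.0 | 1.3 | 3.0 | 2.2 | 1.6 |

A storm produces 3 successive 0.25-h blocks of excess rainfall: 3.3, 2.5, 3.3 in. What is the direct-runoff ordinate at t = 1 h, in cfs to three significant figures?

By discrete convolution, Q_j = Σ (P_i / 1 in) · U_{j−i}.
At t = 1 h (j=4): Q = (3.3/1)·1.6 + (2.5/1)·2.2 + (3.3/1)·3.0 = 20.7 cfs.

Q ≈ 20.7 cfs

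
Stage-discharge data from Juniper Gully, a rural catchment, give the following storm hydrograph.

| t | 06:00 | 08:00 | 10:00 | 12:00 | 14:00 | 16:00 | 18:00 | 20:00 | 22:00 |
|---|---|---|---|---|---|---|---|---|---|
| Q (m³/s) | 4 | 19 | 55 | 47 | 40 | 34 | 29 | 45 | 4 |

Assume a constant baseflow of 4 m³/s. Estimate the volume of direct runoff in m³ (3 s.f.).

V ≈ 1.74 × 10^6 m³

Direct-runoff ordinates (Q − Q_b): 0.0, 15.0, 51.0, 43.0, 36.0, 30.0, 25.0, 41.0, 0.0 m³/s.
ΣQ_DR = 241.0 m³/s.
With Δt = 2 h = 7200 s, V = ΣQ_DR · Δt = 241.0 × 7200 = 1.74 × 10^6 m³.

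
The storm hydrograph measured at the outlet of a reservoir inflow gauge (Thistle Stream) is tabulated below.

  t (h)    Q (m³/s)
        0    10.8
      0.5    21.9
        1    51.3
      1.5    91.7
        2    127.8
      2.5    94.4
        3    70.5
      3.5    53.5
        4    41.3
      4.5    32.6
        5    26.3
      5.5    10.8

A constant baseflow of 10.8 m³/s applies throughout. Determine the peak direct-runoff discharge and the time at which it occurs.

Q_p = 117.0 m³/s at t = 2 h

Subtracting baseflow gives direct-runoff ordinates: 0.0, 11.1, 40.5, 80.9, 117.0, 83.6, 59.7, 42.7, 30.5, 21.8, 15.5, 0.0 m³/s.
The maximum is 117.0 m³/s, occurring at the reading for t = 2 h.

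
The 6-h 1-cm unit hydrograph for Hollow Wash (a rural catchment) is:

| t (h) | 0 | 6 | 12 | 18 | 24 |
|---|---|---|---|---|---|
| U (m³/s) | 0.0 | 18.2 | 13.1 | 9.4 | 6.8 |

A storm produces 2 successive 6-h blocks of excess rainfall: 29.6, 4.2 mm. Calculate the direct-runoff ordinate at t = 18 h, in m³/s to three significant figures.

By discrete convolution, Q_j = Σ (P_i / 10 mm) · U_{j−i}.
At t = 18 h (j=3): Q = (29.6/10)·9.4 + (4.2/10)·13.1 = 33.3 m³/s.

Q ≈ 33.3 m³/s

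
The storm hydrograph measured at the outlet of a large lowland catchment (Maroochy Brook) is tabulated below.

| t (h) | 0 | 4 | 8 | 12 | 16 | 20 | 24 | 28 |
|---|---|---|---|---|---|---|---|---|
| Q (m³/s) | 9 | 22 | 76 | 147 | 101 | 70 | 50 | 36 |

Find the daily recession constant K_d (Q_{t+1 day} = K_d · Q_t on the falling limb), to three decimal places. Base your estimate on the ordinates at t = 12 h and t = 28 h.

K_d ≈ 0.121

Between t = 12 h and t = 28 h the flow falls from 147 to 36 m³/s over 4×4 h = 16 h.
Per-interval ratio K = (36/147)^(1/4) = 0.7035; K_d = K^(24/4) = 0.121.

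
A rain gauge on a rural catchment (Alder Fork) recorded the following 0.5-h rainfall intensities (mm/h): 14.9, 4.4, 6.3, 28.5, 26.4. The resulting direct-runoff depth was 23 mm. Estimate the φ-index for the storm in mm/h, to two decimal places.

Only the 3 blocks with intensity above φ contribute runoff: 14.9, 28.5, 26.4 mm/h.
Σ(I−φ)·Δt = d  ⇒  (14.9+28.5+26.4 − 3φ)·0.5 = 23
φ = (69.80 − 23/0.5) / 3 = 7.93 mm/h.

φ ≈ 7.93 mm/h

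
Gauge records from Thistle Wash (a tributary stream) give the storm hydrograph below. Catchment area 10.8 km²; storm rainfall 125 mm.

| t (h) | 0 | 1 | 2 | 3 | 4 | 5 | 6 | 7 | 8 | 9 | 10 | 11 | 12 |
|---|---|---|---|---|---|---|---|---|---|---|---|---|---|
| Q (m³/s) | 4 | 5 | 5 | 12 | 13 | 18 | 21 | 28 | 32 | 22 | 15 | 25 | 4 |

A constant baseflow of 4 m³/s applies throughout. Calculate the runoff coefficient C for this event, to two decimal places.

C ≈ 0.41

ΣQ_DR = 152.0 m³/s; V = ΣQ_DR·Δt = 5.472 × 10^5 m³.
Runoff depth d = V / A = 50.67 mm.
C = d / P = 50.67 / 125 = 0.41.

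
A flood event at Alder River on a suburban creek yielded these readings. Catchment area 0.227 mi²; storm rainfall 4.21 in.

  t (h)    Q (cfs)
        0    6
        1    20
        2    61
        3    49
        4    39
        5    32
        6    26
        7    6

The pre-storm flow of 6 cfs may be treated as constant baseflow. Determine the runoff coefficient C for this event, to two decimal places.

ΣQ_DR = 191.0 cfs; V = ΣQ_DR·Δt = 6.876 × 10^5 ft³.
Runoff depth d = V / A = 1.304 in.
C = d / P = 1.304 / 4.21 = 0.31.

C ≈ 0.31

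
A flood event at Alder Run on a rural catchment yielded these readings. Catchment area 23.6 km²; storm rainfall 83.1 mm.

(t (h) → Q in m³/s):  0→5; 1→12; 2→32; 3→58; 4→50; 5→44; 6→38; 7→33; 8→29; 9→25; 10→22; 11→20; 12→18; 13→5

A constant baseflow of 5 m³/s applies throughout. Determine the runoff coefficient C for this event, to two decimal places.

C ≈ 0.59

ΣQ_DR = 321.0 m³/s; V = ΣQ_DR·Δt = 1.156 × 10^6 m³.
Runoff depth d = V / A = 48.97 mm.
C = d / P = 48.97 / 83.1 = 0.59.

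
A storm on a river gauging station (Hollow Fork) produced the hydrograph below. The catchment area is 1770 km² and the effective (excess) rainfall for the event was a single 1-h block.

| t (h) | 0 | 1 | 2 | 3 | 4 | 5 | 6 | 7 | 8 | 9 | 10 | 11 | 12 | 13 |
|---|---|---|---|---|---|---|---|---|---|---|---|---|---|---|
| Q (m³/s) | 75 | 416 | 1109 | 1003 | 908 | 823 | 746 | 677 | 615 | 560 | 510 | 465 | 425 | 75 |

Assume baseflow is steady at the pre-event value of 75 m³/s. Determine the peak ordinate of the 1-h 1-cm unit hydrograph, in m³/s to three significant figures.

U_p ≈ 691 m³/s

Direct runoff: 0.0, 341.0, 1034.0, 928.0, 833.0, 748.0, 671.0, 602.0, 540.0, 485.0, 435.0, 390.0, 350.0, 0.0 m³/s; ΣQ_DR = 7357 m³/s, peak = 1034.0 m³/s.
Runoff depth d = ΣQ_DR·Δt / A = 7357 × 3600 / (1770 km²) = 14.96 mm.
The 1-cm UH is the DRH scaled by (10 mm)/d, so U_p = 1034.0 × 10/14.96 = 691 m³/s.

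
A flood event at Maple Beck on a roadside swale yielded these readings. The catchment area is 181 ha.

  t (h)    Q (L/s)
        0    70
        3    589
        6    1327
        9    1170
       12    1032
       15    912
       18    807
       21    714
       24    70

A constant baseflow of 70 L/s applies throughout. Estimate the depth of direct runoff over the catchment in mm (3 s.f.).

Direct runoff: 0.0, 519.0, 1257.0, 1100.0, 962.0, 842.0, 737.0, 644.0, 0.0 L/s; ΣQ_DR = 6061 L/s.
V = ΣQ_DR · Δt = 6061 × 10800 s = 6.546 × 10^7 L.
Over A = 181 ha, depth = V / A = 36.2 mm.

d ≈ 36.2 mm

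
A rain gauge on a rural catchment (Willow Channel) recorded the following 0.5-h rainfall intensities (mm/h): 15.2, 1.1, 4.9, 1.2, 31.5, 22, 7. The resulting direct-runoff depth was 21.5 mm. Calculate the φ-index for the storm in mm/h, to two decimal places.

Only the 3 blocks with intensity above φ contribute runoff: 15.2, 31.5, 22 mm/h.
Σ(I−φ)·Δt = d  ⇒  (15.2+31.5+22 − 3φ)·0.5 = 21.5
φ = (68.70 − 21.5/0.5) / 3 = 8.57 mm/h.

φ ≈ 8.57 mm/h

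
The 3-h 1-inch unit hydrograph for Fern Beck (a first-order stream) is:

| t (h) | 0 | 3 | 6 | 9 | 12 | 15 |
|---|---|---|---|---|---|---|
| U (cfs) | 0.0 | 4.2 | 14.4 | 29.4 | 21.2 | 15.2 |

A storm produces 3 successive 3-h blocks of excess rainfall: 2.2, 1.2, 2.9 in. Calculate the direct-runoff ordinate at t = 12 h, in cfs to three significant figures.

By discrete convolution, Q_j = Σ (P_i / 1 in) · U_{j−i}.
At t = 12 h (j=4): Q = (2.2/1)·21.2 + (1.2/1)·29.4 + (2.9/1)·14.4 = 124 cfs.

Q ≈ 124 cfs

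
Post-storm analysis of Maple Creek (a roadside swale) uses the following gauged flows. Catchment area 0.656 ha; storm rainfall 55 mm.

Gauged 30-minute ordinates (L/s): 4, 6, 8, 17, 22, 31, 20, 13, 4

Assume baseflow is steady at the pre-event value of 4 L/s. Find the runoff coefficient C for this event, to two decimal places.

C ≈ 0.44

ΣQ_DR = 89.00 L/s; V = ΣQ_DR·Δt = 1.602 × 10^5 L.
Runoff depth d = V / A = 24.42 mm.
C = d / P = 24.42 / 55 = 0.44.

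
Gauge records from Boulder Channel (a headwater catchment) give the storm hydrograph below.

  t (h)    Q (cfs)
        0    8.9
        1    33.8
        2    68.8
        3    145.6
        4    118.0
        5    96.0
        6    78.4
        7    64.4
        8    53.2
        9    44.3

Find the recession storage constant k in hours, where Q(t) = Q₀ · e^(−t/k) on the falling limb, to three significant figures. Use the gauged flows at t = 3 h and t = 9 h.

k ≈ 5.04 h

On the falling limb, Q drops from 145.6 to 44.3 cfs between t = 3 h and t = 9 h (Δt = 6 h).
k = −Δt / ln(Q₂/Q₁) = −6 / ln(44.3/145.6) = 5.04 h.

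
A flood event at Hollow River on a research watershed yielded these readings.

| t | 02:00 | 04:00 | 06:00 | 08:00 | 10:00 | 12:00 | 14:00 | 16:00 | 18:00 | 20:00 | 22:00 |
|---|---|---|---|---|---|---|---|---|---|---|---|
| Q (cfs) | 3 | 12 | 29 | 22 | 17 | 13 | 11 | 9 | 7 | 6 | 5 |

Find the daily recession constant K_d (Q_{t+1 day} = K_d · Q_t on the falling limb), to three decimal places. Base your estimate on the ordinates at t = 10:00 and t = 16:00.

K_d ≈ 0.079

Between t = 10:00 and t = 16:00 the flow falls from 17 to 9 cfs over 3×2 h = 6 h.
Per-interval ratio K = (9/17)^(1/3) = 0.8090; K_d = K^(24/2) = 0.079.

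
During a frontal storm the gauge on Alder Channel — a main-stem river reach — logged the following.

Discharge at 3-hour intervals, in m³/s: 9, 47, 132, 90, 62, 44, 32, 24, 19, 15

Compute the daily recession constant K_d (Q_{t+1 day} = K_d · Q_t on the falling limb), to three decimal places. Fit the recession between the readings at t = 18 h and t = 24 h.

Between t = 18 h and t = 24 h the flow falls from 32 to 19 m³/s over 2×3 h = 6 h.
Per-interval ratio K = (19/32)^(1/2) = 0.7706; K_d = K^(24/3) = 0.124.

K_d ≈ 0.124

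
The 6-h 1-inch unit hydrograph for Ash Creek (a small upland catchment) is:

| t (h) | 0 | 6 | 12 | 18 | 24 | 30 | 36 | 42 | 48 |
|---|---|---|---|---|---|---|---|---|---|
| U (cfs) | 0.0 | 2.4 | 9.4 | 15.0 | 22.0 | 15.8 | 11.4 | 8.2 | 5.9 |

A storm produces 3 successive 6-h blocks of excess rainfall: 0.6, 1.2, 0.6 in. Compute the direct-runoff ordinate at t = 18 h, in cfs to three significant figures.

By discrete convolution, Q_j = Σ (P_i / 1 in) · U_{j−i}.
At t = 18 h (j=3): Q = (0.6/1)·15.0 + (1.2/1)·9.4 + (0.6/1)·2.4 = 21.7 cfs.

Q ≈ 21.7 cfs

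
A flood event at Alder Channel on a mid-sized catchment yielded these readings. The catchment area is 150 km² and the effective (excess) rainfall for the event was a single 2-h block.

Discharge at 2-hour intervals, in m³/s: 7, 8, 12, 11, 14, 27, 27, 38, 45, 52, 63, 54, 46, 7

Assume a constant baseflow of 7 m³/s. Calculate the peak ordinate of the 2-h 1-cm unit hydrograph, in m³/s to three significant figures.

Direct runoff: 0.0, 1.0, 5.0, 4.0, 7.0, 20.0, 20.0, 31.0, 38.0, 45.0, 56.0, 47.0, 39.0, 0.0 m³/s; ΣQ_DR = 313.0 m³/s, peak = 56.0 m³/s.
Runoff depth d = ΣQ_DR·Δt / A = 313.0 × 7200 / (150 km²) = 15.02 mm.
The 1-cm UH is the DRH scaled by (10 mm)/d, so U_p = 56.0 × 10/15.02 = 37.3 m³/s.

U_p ≈ 37.3 m³/s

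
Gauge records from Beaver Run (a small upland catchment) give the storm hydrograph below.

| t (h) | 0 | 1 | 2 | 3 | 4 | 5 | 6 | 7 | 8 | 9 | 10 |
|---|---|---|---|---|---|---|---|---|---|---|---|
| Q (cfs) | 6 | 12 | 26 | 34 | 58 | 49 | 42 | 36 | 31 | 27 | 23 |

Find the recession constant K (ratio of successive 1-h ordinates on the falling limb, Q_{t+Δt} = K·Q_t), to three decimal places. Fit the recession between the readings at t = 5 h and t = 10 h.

K ≈ 0.860

Using the recession-limb readings at t = 5 h and t = 10 h: Q falls from 49 to 23 cfs over 5 intervals.
K = (Q₂/Q₁)^(1/5) = (23/49)^(1/5) = 0.860.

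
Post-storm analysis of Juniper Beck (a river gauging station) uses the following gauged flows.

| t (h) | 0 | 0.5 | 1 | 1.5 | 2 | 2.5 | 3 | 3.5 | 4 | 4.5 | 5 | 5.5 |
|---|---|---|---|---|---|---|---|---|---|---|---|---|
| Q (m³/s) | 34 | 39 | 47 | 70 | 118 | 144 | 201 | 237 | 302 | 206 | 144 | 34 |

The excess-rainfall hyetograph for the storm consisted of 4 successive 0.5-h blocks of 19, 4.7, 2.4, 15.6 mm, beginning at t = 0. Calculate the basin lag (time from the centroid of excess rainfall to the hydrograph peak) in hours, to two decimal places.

Centroid of excess rainfall: t_c = Σ P_i·t̄_i / ΣP_i = 0.9251 h (block centres at 0.25, 0.75, 1.25, 1.75 h).
Hydrograph peak occurs at t = 4 h, so basin lag t_L = 4 − 0.9251 = 3.07 h.

t_L ≈ 3.07 h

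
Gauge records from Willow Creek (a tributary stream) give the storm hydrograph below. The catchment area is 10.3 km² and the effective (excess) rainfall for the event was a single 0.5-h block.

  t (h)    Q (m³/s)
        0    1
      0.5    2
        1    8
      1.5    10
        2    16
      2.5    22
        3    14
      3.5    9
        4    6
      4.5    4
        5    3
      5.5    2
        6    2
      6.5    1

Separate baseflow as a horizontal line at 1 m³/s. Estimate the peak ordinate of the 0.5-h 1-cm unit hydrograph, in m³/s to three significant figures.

U_p ≈ 14.0 m³/s

Direct runoff: 0.0, 1.0, 7.0, 9.0, 15.0, 21.0, 13.0, 8.0, 5.0, 3.0, 2.0, 1.0, 1.0, 0.0 m³/s; ΣQ_DR = 86.00 m³/s, peak = 21.0 m³/s.
Runoff depth d = ΣQ_DR·Δt / A = 86.00 × 1800 / (10.3 km²) = 15.03 mm.
The 1-cm UH is the DRH scaled by (10 mm)/d, so U_p = 21.0 × 10/15.03 = 14.0 m³/s.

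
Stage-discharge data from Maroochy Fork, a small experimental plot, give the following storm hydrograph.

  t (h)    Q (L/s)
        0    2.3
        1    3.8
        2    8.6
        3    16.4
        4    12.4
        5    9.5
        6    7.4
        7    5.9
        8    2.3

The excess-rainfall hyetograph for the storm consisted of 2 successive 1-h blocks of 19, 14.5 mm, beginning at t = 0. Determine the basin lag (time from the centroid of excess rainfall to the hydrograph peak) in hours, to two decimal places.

Centroid of excess rainfall: t_c = Σ P_i·t̄_i / ΣP_i = 0.9328 h (block centres at 0.5, 1.5 h).
Hydrograph peak occurs at t = 3 h, so basin lag t_L = 3 − 0.9328 = 2.07 h.

t_L ≈ 2.07 h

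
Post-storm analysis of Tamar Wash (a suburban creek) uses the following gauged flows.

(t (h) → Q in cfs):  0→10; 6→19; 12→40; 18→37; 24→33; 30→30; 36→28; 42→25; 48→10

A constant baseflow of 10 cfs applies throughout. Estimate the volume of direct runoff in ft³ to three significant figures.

V ≈ 3.07 × 10^6 ft³

Direct-runoff ordinates (Q − Q_b): 0.0, 9.0, 30.0, 27.0, 23.0, 20.0, 18.0, 15.0, 0.0 cfs.
ΣQ_DR = 142.0 cfs.
With Δt = 6 h = 21600 s, V = ΣQ_DR · Δt = 142.0 × 21600 = 3.07 × 10^6 ft³.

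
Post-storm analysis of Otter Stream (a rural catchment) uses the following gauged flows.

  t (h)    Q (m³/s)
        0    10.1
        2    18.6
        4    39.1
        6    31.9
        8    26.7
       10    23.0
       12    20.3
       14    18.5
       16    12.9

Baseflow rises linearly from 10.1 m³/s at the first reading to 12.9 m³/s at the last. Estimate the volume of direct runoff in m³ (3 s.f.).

V ≈ 7.03 × 10^5 m³

Direct-runoff ordinates (Q − Q_b): 0.00, 8.15, 28.30, 20.75, 15.20, 11.15, 8.10, 5.95, 0.00 m³/s.
ΣQ_DR = 97.60 m³/s.
With Δt = 2 h = 7200 s, V = ΣQ_DR · Δt = 97.60 × 7200 = 7.03 × 10^5 m³.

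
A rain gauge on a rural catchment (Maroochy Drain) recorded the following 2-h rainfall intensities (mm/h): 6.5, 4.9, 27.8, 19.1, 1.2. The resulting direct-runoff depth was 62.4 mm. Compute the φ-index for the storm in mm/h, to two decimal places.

φ ≈ 7.85 mm/h

Only the 2 blocks with intensity above φ contribute runoff: 27.8, 19.1 mm/h.
Σ(I−φ)·Δt = d  ⇒  (27.8+19.1 − 2φ)·2 = 62.4
φ = (46.90 − 62.4/2) / 2 = 7.85 mm/h.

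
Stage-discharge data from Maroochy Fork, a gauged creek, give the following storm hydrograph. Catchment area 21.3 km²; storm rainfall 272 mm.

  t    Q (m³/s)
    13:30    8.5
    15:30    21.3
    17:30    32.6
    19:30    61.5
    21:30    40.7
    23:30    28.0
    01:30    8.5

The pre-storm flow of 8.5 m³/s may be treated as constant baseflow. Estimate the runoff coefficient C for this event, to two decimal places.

ΣQ_DR = 141.6 m³/s; V = ΣQ_DR·Δt = 1.020 × 10^6 m³.
Runoff depth d = V / A = 47.86 mm.
C = d / P = 47.86 / 272 = 0.18.

C ≈ 0.18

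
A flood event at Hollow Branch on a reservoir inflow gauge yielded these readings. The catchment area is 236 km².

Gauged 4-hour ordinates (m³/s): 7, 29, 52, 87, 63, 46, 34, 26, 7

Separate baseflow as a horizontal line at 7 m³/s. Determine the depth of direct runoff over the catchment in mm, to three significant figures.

Direct runoff: 0.0, 22.0, 45.0, 80.0, 56.0, 39.0, 27.0, 19.0, 0.0 m³/s; ΣQ_DR = 288.0 m³/s.
V = ΣQ_DR · Δt = 288.0 × 14400 s = 4.147 × 10^6 m³.
Over A = 236 km², depth = V / A = 17.6 mm.

d ≈ 17.6 mm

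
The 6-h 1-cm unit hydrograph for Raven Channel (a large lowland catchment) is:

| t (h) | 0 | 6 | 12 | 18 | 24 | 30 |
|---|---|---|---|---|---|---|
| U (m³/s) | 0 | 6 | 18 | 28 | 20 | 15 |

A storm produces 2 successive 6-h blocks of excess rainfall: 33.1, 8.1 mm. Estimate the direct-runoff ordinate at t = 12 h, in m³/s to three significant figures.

Q ≈ 64.4 m³/s

By discrete convolution, Q_j = Σ (P_i / 10 mm) · U_{j−i}.
At t = 12 h (j=2): Q = (33.1/10)·18 + (8.1/10)·6 = 64.4 m³/s.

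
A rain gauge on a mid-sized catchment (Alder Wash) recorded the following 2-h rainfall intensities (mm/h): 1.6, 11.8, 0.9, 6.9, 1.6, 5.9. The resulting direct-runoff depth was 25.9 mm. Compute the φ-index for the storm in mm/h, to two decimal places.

Only the 3 blocks with intensity above φ contribute runoff: 11.8, 6.9, 5.9 mm/h.
Σ(I−φ)·Δt = d  ⇒  (11.8+6.9+5.9 − 3φ)·2 = 25.9
φ = (24.60 − 25.9/2) / 3 = 3.88 mm/h.

φ ≈ 3.88 mm/h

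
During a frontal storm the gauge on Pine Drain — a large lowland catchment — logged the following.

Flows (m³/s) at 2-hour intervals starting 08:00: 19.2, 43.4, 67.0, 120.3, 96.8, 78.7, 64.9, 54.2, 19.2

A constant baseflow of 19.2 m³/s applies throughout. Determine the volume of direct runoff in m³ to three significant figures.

Direct-runoff ordinates (Q − Q_b): 0.0, 24.2, 47.8, 101.1, 77.6, 59.5, 45.7, 35.0, 0.0 m³/s.
ΣQ_DR = 390.9 m³/s.
With Δt = 2 h = 7200 s, V = ΣQ_DR · Δt = 390.9 × 7200 = 2.81 × 10^6 m³.

V ≈ 2.81 × 10^6 m³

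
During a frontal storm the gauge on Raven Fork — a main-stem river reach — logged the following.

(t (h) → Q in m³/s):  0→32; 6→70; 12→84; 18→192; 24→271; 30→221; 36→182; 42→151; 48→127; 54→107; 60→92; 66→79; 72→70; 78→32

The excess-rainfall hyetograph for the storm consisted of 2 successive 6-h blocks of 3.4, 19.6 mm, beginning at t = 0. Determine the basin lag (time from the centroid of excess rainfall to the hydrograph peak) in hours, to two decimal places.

Centroid of excess rainfall: t_c = Σ P_i·t̄_i / ΣP_i = 8.1130 h (block centres at 3, 9 h).
Hydrograph peak occurs at t = 24 h, so basin lag t_L = 24 − 8.1130 = 15.89 h.

t_L ≈ 15.89 h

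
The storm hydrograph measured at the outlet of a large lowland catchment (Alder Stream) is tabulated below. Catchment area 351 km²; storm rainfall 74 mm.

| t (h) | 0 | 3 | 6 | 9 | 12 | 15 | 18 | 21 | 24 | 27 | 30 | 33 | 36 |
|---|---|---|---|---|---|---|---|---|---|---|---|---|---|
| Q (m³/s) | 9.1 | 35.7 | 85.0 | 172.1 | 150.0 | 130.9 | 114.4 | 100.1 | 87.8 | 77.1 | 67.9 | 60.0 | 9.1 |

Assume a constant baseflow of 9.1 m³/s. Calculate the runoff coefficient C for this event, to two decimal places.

ΣQ_DR = 980.9 m³/s; V = ΣQ_DR·Δt = 1.059 × 10^7 m³.
Runoff depth d = V / A = 30.18 mm.
C = d / P = 30.18 / 74 = 0.41.

C ≈ 0.41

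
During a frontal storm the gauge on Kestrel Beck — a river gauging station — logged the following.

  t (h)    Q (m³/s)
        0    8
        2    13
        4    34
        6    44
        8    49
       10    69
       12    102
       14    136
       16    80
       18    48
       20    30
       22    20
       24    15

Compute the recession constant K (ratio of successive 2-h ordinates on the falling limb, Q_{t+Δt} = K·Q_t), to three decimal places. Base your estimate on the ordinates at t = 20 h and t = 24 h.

Using the recession-limb readings at t = 20 h and t = 24 h: Q falls from 30 to 15 m³/s over 2 intervals.
K = (Q₂/Q₁)^(1/2) = (15/30)^(1/2) = 0.707.

K ≈ 0.707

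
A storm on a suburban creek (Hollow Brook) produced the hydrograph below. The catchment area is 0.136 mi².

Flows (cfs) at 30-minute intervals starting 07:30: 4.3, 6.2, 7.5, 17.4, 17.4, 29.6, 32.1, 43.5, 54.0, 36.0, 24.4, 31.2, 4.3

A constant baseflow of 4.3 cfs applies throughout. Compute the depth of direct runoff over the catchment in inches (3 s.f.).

d ≈ 1.44 in

Direct runoff: 0.0, 1.9, 3.2, 13.1, 13.1, 25.3, 27.8, 39.2, 49.7, 31.7, 20.1, 26.9, 0.0 cfs; ΣQ_DR = 252.0 cfs.
V = ΣQ_DR · Δt = 252.0 × 1800 s = 4.536 × 10^5 ft³.
Over A = 0.136 mi², depth = V / A = 1.44 in.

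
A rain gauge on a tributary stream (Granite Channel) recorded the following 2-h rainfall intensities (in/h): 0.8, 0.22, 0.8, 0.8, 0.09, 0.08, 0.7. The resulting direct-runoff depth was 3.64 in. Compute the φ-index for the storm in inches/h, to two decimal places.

φ ≈ 0.32 in/h

Only the 4 blocks with intensity above φ contribute runoff: 0.8, 0.8, 0.8, 0.7 in/h.
Σ(I−φ)·Δt = d  ⇒  (0.8+0.8+0.8+0.7 − 4φ)·2 = 3.64
φ = (3.100 − 3.64/2) / 4 = 0.32 in/h.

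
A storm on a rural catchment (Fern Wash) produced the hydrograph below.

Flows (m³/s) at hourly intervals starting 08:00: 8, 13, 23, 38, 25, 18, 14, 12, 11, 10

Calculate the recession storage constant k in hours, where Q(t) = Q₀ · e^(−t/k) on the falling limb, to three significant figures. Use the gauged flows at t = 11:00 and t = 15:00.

On the falling limb, Q drops from 38 to 12 m³/s between t = 11:00 and t = 15:00 (Δt = 4 h).
k = −Δt / ln(Q₂/Q₁) = −4 / ln(12/38) = 3.47 h.

k ≈ 3.47 h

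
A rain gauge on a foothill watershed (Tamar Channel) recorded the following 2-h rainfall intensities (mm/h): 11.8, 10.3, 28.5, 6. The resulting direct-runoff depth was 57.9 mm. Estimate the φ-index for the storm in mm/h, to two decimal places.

φ ≈ 7.22 mm/h

Only the 3 blocks with intensity above φ contribute runoff: 11.8, 10.3, 28.5 mm/h.
Σ(I−φ)·Δt = d  ⇒  (11.8+10.3+28.5 − 3φ)·2 = 57.9
φ = (50.60 − 57.9/2) / 3 = 7.22 mm/h.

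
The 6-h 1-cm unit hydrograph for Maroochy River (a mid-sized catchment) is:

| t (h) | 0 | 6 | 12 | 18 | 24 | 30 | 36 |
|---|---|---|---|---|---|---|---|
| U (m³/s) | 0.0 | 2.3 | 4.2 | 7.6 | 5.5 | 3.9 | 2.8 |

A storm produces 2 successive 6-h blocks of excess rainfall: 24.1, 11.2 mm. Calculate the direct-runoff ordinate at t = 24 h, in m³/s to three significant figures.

Q ≈ 21.8 m³/s

By discrete convolution, Q_j = Σ (P_i / 10 mm) · U_{j−i}.
At t = 24 h (j=4): Q = (24.1/10)·5.5 + (11.2/10)·7.6 = 21.8 m³/s.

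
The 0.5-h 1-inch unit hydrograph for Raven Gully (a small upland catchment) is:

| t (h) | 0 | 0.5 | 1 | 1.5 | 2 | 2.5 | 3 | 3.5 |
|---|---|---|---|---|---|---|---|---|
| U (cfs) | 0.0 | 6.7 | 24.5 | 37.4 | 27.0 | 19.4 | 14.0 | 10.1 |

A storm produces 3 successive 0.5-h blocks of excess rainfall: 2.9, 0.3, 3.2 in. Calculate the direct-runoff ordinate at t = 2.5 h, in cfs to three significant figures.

Q ≈ 184 cfs

By discrete convolution, Q_j = Σ (P_i / 1 in) · U_{j−i}.
At t = 2.5 h (j=5): Q = (2.9/1)·19.4 + (0.3/1)·27.0 + (3.2/1)·37.4 = 184 cfs.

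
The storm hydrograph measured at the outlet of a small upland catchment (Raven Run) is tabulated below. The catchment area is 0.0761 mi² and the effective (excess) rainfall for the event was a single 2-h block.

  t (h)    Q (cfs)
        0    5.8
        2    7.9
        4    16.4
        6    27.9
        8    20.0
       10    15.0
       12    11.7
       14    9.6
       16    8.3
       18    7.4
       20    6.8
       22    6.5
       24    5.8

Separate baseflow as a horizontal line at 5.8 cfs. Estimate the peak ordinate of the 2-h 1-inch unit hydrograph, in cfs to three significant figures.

U_p ≈ 7.36 cfs

Direct runoff: 0.0, 2.1, 10.6, 22.1, 14.2, 9.2, 5.9, 3.8, 2.5, 1.6, 1.0, 0.7, 0.0 cfs; ΣQ_DR = 73.70 cfs, peak = 22.1 cfs.
Runoff depth d = ΣQ_DR·Δt / A = 73.70 × 7200 / (0.0761 mi²) = 3.001 in.
The 1-inch UH is the DRH scaled by (1 in)/d, so U_p = 22.1 × 1/3.001 = 7.36 cfs.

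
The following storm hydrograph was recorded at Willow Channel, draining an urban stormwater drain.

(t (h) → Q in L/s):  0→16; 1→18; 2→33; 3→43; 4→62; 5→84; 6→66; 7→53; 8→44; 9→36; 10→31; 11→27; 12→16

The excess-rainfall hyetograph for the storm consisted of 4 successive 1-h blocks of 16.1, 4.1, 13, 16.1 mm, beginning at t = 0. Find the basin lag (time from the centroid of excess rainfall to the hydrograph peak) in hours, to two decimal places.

t_L ≈ 2.91 h

Centroid of excess rainfall: t_c = Σ P_i·t̄_i / ΣP_i = 2.0903 h (block centres at 0.5, 1.5, 2.5, 3.5 h).
Hydrograph peak occurs at t = 5 h, so basin lag t_L = 5 − 2.0903 = 2.91 h.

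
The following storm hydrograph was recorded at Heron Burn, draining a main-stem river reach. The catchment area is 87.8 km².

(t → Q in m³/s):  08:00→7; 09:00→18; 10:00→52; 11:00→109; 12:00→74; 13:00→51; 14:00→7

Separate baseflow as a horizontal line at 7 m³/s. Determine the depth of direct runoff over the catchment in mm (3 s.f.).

d ≈ 11.0 mm

Direct runoff: 0.0, 11.0, 45.0, 102.0, 67.0, 44.0, 0.0 m³/s; ΣQ_DR = 269.0 m³/s.
V = ΣQ_DR · Δt = 269.0 × 3600 s = 9.684 × 10^5 m³.
Over A = 87.8 km², depth = V / A = 11.0 mm.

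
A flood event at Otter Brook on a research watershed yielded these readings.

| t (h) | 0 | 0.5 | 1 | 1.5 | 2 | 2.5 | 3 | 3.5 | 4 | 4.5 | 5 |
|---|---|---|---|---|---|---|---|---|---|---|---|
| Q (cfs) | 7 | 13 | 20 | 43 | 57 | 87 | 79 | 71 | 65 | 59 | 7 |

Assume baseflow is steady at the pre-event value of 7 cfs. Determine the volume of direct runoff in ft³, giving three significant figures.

Direct-runoff ordinates (Q − Q_b): 0.0, 6.0, 13.0, 36.0, 50.0, 80.0, 72.0, 64.0, 58.0, 52.0, 0.0 cfs.
ΣQ_DR = 431.0 cfs.
With Δt = 0.5 h = 1800 s, V = ΣQ_DR · Δt = 431.0 × 1800 = 7.76 × 10^5 ft³.

V ≈ 7.76 × 10^5 ft³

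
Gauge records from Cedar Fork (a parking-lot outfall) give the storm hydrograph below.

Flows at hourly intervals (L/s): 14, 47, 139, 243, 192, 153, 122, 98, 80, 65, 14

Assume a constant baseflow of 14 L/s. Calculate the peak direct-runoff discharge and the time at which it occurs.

Q_p = 229.0 L/s at t = 3 h

Subtracting baseflow gives direct-runoff ordinates: 0.0, 33.0, 125.0, 229.0, 178.0, 139.0, 108.0, 84.0, 66.0, 51.0, 0.0 L/s.
The maximum is 229.0 L/s, occurring at the reading for t = 3 h.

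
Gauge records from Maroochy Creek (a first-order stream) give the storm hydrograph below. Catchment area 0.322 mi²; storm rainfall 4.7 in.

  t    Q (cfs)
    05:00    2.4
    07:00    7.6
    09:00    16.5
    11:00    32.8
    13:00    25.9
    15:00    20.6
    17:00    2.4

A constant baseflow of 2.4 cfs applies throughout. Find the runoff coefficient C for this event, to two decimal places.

C ≈ 0.19

ΣQ_DR = 91.40 cfs; V = ΣQ_DR·Δt = 6.581 × 10^5 ft³.
Runoff depth d = V / A = 0.8797 in.
C = d / P = 0.8797 / 4.7 = 0.19.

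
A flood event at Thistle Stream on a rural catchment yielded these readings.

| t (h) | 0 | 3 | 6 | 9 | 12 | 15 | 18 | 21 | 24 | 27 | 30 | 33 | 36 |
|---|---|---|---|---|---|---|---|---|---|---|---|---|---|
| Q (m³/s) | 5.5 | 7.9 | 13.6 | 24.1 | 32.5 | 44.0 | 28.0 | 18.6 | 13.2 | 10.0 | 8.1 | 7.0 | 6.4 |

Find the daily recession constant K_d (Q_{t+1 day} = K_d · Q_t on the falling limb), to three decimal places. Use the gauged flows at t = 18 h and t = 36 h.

K_d ≈ 0.140

Between t = 18 h and t = 36 h the flow falls from 28.0 to 6.4 m³/s over 6×3 h = 18 h.
Per-interval ratio K = (6.4/28.0)^(1/6) = 0.7819; K_d = K^(24/3) = 0.140.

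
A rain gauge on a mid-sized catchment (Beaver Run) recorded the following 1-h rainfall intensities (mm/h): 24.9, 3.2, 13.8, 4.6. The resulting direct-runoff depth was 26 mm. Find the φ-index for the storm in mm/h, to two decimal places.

Only the 2 blocks with intensity above φ contribute runoff: 24.9, 13.8 mm/h.
Σ(I−φ)·Δt = d  ⇒  (24.9+13.8 − 2φ)·1 = 26
φ = (38.70 − 26/1) / 2 = 6.35 mm/h.

φ ≈ 6.35 mm/h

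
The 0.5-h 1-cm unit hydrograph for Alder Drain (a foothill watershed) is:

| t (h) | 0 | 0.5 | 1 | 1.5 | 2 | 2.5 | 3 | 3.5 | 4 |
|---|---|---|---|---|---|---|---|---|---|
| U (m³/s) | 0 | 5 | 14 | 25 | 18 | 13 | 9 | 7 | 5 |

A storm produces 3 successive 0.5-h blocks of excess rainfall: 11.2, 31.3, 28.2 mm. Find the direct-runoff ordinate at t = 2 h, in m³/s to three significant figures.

Q ≈ 138 m³/s

By discrete convolution, Q_j = Σ (P_i / 10 mm) · U_{j−i}.
At t = 2 h (j=4): Q = (11.2/10)·18 + (31.3/10)·25 + (28.2/10)·14 = 138 m³/s.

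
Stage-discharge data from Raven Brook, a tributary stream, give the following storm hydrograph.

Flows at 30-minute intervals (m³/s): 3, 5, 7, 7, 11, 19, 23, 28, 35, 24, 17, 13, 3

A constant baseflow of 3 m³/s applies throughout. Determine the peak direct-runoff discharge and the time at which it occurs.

Subtracting baseflow gives direct-runoff ordinates: 0.0, 2.0, 4.0, 4.0, 8.0, 16.0, 20.0, 25.0, 32.0, 21.0, 14.0, 10.0, 0.0 m³/s.
The maximum is 32.0 m³/s, occurring at the reading for t = 4 h.

Q_p = 32.0 m³/s at t = 4 h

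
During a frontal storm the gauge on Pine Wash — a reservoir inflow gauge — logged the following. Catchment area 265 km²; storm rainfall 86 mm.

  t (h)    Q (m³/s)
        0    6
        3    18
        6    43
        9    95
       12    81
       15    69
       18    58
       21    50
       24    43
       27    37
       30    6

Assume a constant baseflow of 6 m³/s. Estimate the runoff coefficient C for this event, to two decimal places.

ΣQ_DR = 440.0 m³/s; V = ΣQ_DR·Δt = 4.752 × 10^6 m³.
Runoff depth d = V / A = 17.93 mm.
C = d / P = 17.93 / 86 = 0.21.

C ≈ 0.21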